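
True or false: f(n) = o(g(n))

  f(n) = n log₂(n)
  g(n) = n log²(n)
True

f(n) = n log₂(n) is O(n log n), and g(n) = n log²(n) is O(n log² n).
Since O(n log n) grows strictly slower than O(n log² n), f(n) = o(g(n)) is true.
This means lim(n→∞) f(n)/g(n) = 0.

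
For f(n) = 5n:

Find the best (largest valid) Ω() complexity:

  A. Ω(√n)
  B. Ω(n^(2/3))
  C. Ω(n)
C

f(n) = 5n is Ω(n).
All listed options are valid Big-Ω bounds (lower bounds),
but Ω(n) is the tightest (largest valid bound).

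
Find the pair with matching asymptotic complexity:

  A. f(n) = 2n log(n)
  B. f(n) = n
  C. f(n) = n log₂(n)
A and C

Examining each function:
  A. 2n log(n) is O(n log n)
  B. n is O(n)
  C. n log₂(n) is O(n log n)

Functions A and C both have the same complexity class.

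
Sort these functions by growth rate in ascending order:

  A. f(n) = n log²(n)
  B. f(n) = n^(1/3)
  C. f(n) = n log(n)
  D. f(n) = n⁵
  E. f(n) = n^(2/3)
B < E < C < A < D

Comparing growth rates:
B = n^(1/3) is O(n^(1/3))
E = n^(2/3) is O(n^(2/3))
C = n log(n) is O(n log n)
A = n log²(n) is O(n log² n)
D = n⁵ is O(n⁵)

Therefore, the order from slowest to fastest is: B < E < C < A < D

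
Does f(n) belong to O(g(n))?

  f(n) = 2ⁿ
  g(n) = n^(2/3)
False

f(n) = 2ⁿ is O(2ⁿ), and g(n) = n^(2/3) is O(n^(2/3)).
Since O(2ⁿ) grows faster than O(n^(2/3)), f(n) = O(g(n)) is false.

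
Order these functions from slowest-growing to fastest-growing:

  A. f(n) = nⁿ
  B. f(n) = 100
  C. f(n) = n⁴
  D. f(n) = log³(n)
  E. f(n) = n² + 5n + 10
B < D < E < C < A

Comparing growth rates:
B = 100 is O(1)
D = log³(n) is O(log³ n)
E = n² + 5n + 10 is O(n²)
C = n⁴ is O(n⁴)
A = nⁿ is O(nⁿ)

Therefore, the order from slowest to fastest is: B < D < E < C < A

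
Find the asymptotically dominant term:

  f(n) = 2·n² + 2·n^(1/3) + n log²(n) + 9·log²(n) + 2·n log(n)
2·n²

Looking at each term:
  - 2·n² is O(n²)
  - 2·n^(1/3) is O(n^(1/3))
  - n log²(n) is O(n log² n)
  - 9·log²(n) is O(log² n)
  - 2·n log(n) is O(n log n)

The term 2·n² (O(n²)) grows fastest and dominates all others.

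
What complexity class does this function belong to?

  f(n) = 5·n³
O(n³)

The dominant term in 5·n³ is 5·n³, which is Θ(n³).
Constants are absorbed, so the tightest bound is O(n³).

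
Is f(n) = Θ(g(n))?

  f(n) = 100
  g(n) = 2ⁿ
False

f(n) = 100 is O(1), and g(n) = 2ⁿ is O(2ⁿ).
Since they have different growth rates, f(n) = Θ(g(n)) is false.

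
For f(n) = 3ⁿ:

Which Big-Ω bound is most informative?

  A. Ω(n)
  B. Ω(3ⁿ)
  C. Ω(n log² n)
B

f(n) = 3ⁿ is Ω(3ⁿ).
All listed options are valid Big-Ω bounds (lower bounds),
but Ω(3ⁿ) is the tightest (largest valid bound).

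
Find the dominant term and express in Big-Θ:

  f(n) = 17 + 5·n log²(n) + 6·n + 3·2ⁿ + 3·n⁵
Θ(2ⁿ)

Order the terms by growth rate: 17 ≺ 6·n ≺ 5·n log²(n) ≺ 3·n⁵ ≺ 3·2ⁿ.
The fastest-growing term 3·2ⁿ dominates as n → ∞; dropping its constant factor gives Θ(2ⁿ).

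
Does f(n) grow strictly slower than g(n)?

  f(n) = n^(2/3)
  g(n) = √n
False

f(n) = n^(2/3) is O(n^(2/3)), and g(n) = √n is O(√n).
Since O(n^(2/3)) grows faster than or equal to O(√n), f(n) = o(g(n)) is false.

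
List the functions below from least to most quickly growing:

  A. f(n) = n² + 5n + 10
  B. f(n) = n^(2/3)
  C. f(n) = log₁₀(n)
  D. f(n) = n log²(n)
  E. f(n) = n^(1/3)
C < E < B < D < A

Comparing growth rates:
C = log₁₀(n) is O(log n)
E = n^(1/3) is O(n^(1/3))
B = n^(2/3) is O(n^(2/3))
D = n log²(n) is O(n log² n)
A = n² + 5n + 10 is O(n²)

Therefore, the order from slowest to fastest is: C < E < B < D < A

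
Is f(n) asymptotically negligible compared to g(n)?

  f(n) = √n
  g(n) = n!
True

f(n) = √n is O(√n), and g(n) = n! is O(n!).
Since O(√n) grows strictly slower than O(n!), f(n) = o(g(n)) is true.
This means lim(n→∞) f(n)/g(n) = 0.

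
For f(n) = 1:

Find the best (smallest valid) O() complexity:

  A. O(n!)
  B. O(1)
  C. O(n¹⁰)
B

f(n) = 1 is O(1).
All listed options are valid Big-O bounds (upper bounds),
but O(1) is the tightest (smallest valid bound).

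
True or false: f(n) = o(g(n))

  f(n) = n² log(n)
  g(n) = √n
False

f(n) = n² log(n) is O(n² log n), and g(n) = √n is O(√n).
Since O(n² log n) grows faster than or equal to O(√n), f(n) = o(g(n)) is false.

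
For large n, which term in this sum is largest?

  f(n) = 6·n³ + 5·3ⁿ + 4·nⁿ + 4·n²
4·nⁿ

Looking at each term:
  - 6·n³ is O(n³)
  - 5·3ⁿ is O(3ⁿ)
  - 4·nⁿ is O(nⁿ)
  - 4·n² is O(n²)

The term 4·nⁿ (O(nⁿ)) grows fastest and dominates all others.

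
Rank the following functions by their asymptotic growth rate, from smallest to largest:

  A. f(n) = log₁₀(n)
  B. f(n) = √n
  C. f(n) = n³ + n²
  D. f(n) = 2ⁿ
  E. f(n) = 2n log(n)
A < B < E < C < D

Comparing growth rates:
A = log₁₀(n) is O(log n)
B = √n is O(√n)
E = 2n log(n) is O(n log n)
C = n³ + n² is O(n³)
D = 2ⁿ is O(2ⁿ)

Therefore, the order from slowest to fastest is: A < B < E < C < D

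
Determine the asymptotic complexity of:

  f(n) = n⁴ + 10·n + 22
O(n⁴)

The dominant term in n⁴ + 10·n + 22 is n⁴, which is Θ(n⁴).
Lower-order terms (10·n, 22) are asymptotically negligible.
Constants are absorbed, so the tightest bound is O(n⁴).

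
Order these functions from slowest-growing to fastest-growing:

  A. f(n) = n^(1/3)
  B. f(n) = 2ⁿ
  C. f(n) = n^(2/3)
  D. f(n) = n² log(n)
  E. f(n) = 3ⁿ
A < C < D < B < E

Comparing growth rates:
A = n^(1/3) is O(n^(1/3))
C = n^(2/3) is O(n^(2/3))
D = n² log(n) is O(n² log n)
B = 2ⁿ is O(2ⁿ)
E = 3ⁿ is O(3ⁿ)

Therefore, the order from slowest to fastest is: A < C < D < B < E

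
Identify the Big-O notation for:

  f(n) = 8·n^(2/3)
O(n^(2/3))

The dominant term in 8·n^(2/3) is 8·n^(2/3), which is Θ(n^(2/3)).
Constants are absorbed, so the tightest bound is O(n^(2/3)).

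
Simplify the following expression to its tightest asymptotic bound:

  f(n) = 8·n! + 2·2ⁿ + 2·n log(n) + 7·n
Θ(n!)

Order the terms by growth rate: 7·n ≺ 2·n log(n) ≺ 2·2ⁿ ≺ 8·n!.
The fastest-growing term 8·n! dominates as n → ∞; dropping its constant factor gives Θ(n!).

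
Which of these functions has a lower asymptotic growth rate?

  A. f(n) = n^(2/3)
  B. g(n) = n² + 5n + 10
A

f(n) = n^(2/3) is O(n^(2/3)), while g(n) = n² + 5n + 10 is O(n²).
Since O(n^(2/3)) grows slower than O(n²), f(n) is dominated.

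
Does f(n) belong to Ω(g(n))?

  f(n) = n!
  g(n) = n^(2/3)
True

f(n) = n! is O(n!), and g(n) = n^(2/3) is O(n^(2/3)).
Since O(n!) grows at least as fast as O(n^(2/3)), f(n) = Ω(g(n)) is true.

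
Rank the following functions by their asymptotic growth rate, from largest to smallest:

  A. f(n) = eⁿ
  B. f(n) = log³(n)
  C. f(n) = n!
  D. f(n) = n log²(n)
C > A > D > B

Comparing growth rates:
C = n! is O(n!)
A = eⁿ is O(eⁿ)
D = n log²(n) is O(n log² n)
B = log³(n) is O(log³ n)

Therefore, the order from fastest to slowest is: C > A > D > B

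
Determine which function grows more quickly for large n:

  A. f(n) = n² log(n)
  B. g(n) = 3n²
A

f(n) = n² log(n) is O(n² log n), while g(n) = 3n² is O(n²).
Since O(n² log n) grows faster than O(n²), f(n) dominates.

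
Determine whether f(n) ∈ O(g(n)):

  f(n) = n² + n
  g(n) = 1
False

f(n) = n² + n is O(n²), and g(n) = 1 is O(1).
Since O(n²) grows faster than O(1), f(n) = O(g(n)) is false.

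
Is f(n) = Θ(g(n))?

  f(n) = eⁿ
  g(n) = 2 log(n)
False

f(n) = eⁿ is O(eⁿ), and g(n) = 2 log(n) is O(log n).
Since they have different growth rates, f(n) = Θ(g(n)) is false.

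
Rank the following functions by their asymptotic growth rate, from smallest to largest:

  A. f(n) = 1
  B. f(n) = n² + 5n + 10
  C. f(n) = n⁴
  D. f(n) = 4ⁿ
A < B < C < D

Comparing growth rates:
A = 1 is O(1)
B = n² + 5n + 10 is O(n²)
C = n⁴ is O(n⁴)
D = 4ⁿ is O(4ⁿ)

Therefore, the order from slowest to fastest is: A < B < C < D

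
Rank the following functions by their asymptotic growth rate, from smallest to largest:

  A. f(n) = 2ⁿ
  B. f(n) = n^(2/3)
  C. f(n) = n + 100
B < C < A

Comparing growth rates:
B = n^(2/3) is O(n^(2/3))
C = n + 100 is O(n)
A = 2ⁿ is O(2ⁿ)

Therefore, the order from slowest to fastest is: B < C < A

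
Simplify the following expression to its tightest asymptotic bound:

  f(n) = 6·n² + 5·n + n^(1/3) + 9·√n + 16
Θ(n²)

Order the terms by growth rate: 16 ≺ n^(1/3) ≺ 9·√n ≺ 5·n ≺ 6·n².
The fastest-growing term 6·n² dominates as n → ∞; dropping its constant factor gives Θ(n²).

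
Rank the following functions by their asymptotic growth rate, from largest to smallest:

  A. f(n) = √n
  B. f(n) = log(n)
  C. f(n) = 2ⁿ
C > A > B

Comparing growth rates:
C = 2ⁿ is O(2ⁿ)
A = √n is O(√n)
B = log(n) is O(log n)

Therefore, the order from fastest to slowest is: C > A > B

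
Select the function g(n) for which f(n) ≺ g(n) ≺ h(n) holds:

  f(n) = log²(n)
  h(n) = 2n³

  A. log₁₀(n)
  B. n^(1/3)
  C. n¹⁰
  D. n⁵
B

We need g(n) with log²(n) = o(g(n)) and g(n) = o(2n³), i.e. O(log² n) ≺ g ≺ O(n³).
Check each option:
  A. log₁₀(n) — O(log n) does not grow strictly faster than f(n)
  B. n^(1/3) — O(n^(1/3)) is strictly between O(log² n) and O(n³) ✓
  C. n¹⁰ — O(n¹⁰) does not grow strictly slower than h(n)
  D. n⁵ — O(n⁵) does not grow strictly slower than h(n)

Only option B (n^(1/3)) lies strictly between.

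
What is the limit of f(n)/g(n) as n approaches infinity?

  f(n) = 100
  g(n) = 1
100

Since 100 and 1 have the same growth rate (O(1)),
the ratio converges to a constant: 100.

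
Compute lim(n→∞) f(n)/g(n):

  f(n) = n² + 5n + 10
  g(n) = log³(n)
∞

Since n² + 5n + 10 (O(n²)) grows faster than log³(n) (O(log³ n)),
the ratio f(n)/g(n) → ∞ as n → ∞.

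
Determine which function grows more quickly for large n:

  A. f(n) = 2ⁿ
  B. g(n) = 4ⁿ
B

f(n) = 2ⁿ is O(2ⁿ), while g(n) = 4ⁿ is O(4ⁿ).
Since O(4ⁿ) grows faster than O(2ⁿ), g(n) dominates.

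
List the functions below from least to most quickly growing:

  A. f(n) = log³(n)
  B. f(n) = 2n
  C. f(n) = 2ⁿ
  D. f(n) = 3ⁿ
A < B < C < D

Comparing growth rates:
A = log³(n) is O(log³ n)
B = 2n is O(n)
C = 2ⁿ is O(2ⁿ)
D = 3ⁿ is O(3ⁿ)

Therefore, the order from slowest to fastest is: A < B < C < D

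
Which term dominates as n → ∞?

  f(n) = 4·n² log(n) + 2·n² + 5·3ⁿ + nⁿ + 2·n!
nⁿ

Looking at each term:
  - 4·n² log(n) is O(n² log n)
  - 2·n² is O(n²)
  - 5·3ⁿ is O(3ⁿ)
  - nⁿ is O(nⁿ)
  - 2·n! is O(n!)

The term nⁿ (O(nⁿ)) grows fastest and dominates all others.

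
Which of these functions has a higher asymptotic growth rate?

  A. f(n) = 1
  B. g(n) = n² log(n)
B

f(n) = 1 is O(1), while g(n) = n² log(n) is O(n² log n).
Since O(n² log n) grows faster than O(1), g(n) dominates.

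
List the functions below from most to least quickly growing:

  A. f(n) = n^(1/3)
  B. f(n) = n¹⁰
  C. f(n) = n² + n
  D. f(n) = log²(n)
B > C > A > D

Comparing growth rates:
B = n¹⁰ is O(n¹⁰)
C = n² + n is O(n²)
A = n^(1/3) is O(n^(1/3))
D = log²(n) is O(log² n)

Therefore, the order from fastest to slowest is: B > C > A > D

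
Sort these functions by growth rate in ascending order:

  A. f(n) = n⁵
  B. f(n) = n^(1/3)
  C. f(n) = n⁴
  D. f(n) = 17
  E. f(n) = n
D < B < E < C < A

Comparing growth rates:
D = 17 is O(1)
B = n^(1/3) is O(n^(1/3))
E = n is O(n)
C = n⁴ is O(n⁴)
A = n⁵ is O(n⁵)

Therefore, the order from slowest to fastest is: D < B < E < C < A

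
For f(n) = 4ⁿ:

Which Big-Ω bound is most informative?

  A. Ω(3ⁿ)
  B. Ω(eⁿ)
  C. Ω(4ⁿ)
C

f(n) = 4ⁿ is Ω(4ⁿ).
All listed options are valid Big-Ω bounds (lower bounds),
but Ω(4ⁿ) is the tightest (largest valid bound).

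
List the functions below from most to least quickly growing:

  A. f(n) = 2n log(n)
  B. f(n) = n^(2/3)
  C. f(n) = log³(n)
A > B > C

Comparing growth rates:
A = 2n log(n) is O(n log n)
B = n^(2/3) is O(n^(2/3))
C = log³(n) is O(log³ n)

Therefore, the order from fastest to slowest is: A > B > C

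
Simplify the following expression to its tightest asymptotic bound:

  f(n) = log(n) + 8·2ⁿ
Θ(2ⁿ)

Order the terms by growth rate: log(n) ≺ 8·2ⁿ.
The fastest-growing term 8·2ⁿ dominates as n → ∞; dropping its constant factor gives Θ(2ⁿ).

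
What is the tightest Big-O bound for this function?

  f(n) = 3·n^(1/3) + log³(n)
O(n^(1/3))

The dominant term in 3·n^(1/3) + log³(n) is 3·n^(1/3), which is Θ(n^(1/3)).
Lower-order terms (log³(n)) are asymptotically negligible.
Constants are absorbed, so the tightest bound is O(n^(1/3)).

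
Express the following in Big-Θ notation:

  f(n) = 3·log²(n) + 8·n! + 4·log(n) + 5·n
Θ(n!)

Order the terms by growth rate: 4·log(n) ≺ 3·log²(n) ≺ 5·n ≺ 8·n!.
The fastest-growing term 8·n! dominates as n → ∞; dropping its constant factor gives Θ(n!).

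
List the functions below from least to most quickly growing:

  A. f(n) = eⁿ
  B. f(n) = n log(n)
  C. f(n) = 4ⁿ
B < A < C

Comparing growth rates:
B = n log(n) is O(n log n)
A = eⁿ is O(eⁿ)
C = 4ⁿ is O(4ⁿ)

Therefore, the order from slowest to fastest is: B < A < C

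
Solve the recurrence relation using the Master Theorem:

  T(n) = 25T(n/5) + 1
Θ(n²)

Master Theorem: a = 25, b = 5, f(n) = 1.
Compute the critical exponent d = log₅(25) = 2.
Compare f(n) = Θ(1) against n^d:
  k = 0 < d = 2, so f(n) = O(n^(d-ε)) — Case 1.
  The recursion cost dominates: T(n) = Θ(n^d) = Θ(n²).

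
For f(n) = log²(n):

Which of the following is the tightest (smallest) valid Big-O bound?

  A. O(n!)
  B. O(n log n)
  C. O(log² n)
C

f(n) = log²(n) is O(log² n).
All listed options are valid Big-O bounds (upper bounds),
but O(log² n) is the tightest (smallest valid bound).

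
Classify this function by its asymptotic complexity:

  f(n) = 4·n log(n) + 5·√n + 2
O(n log n)

The dominant term in 4·n log(n) + 5·√n + 2 is 4·n log(n), which is Θ(n log n).
Lower-order terms (5·√n, 2) are asymptotically negligible.
Constants are absorbed, so the tightest bound is O(n log n).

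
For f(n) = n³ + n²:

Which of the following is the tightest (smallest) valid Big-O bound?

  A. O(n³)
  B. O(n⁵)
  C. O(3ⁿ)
A

f(n) = n³ + n² is O(n³).
All listed options are valid Big-O bounds (upper bounds),
but O(n³) is the tightest (smallest valid bound).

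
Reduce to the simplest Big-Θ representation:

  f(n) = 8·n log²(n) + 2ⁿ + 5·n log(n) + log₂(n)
Θ(2ⁿ)

Order the terms by growth rate: log₂(n) ≺ 5·n log(n) ≺ 8·n log²(n) ≺ 2ⁿ.
The fastest-growing term 2ⁿ dominates as n → ∞; dropping its constant factor gives Θ(2ⁿ).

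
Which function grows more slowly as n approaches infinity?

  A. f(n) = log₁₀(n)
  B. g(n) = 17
B

f(n) = log₁₀(n) is O(log n), while g(n) = 17 is O(1).
Since O(1) grows slower than O(log n), g(n) is dominated.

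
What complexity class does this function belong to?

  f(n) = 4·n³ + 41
O(n³)

The dominant term in 4·n³ + 41 is 4·n³, which is Θ(n³).
Lower-order terms (41) are asymptotically negligible.
Constants are absorbed, so the tightest bound is O(n³).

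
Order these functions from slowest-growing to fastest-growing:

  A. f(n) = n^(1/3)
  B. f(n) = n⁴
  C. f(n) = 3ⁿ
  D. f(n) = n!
A < B < C < D

Comparing growth rates:
A = n^(1/3) is O(n^(1/3))
B = n⁴ is O(n⁴)
C = 3ⁿ is O(3ⁿ)
D = n! is O(n!)

Therefore, the order from slowest to fastest is: A < B < C < D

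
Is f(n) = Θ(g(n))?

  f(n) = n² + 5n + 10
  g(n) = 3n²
True

f(n) = n² + 5n + 10 and g(n) = 3n² are both O(n²).
Since they have the same asymptotic growth rate, f(n) = Θ(g(n)) is true.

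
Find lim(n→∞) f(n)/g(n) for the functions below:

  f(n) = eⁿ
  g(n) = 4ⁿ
0

Since eⁿ (O(eⁿ)) grows slower than 4ⁿ (O(4ⁿ)),
the ratio f(n)/g(n) → 0 as n → ∞.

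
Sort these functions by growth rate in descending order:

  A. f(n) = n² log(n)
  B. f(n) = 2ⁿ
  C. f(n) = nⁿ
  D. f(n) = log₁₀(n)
C > B > A > D

Comparing growth rates:
C = nⁿ is O(nⁿ)
B = 2ⁿ is O(2ⁿ)
A = n² log(n) is O(n² log n)
D = log₁₀(n) is O(log n)

Therefore, the order from fastest to slowest is: C > B > A > D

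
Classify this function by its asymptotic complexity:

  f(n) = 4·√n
O(√n)

The dominant term in 4·√n is 4·√n, which is Θ(√n).
Constants are absorbed, so the tightest bound is O(√n).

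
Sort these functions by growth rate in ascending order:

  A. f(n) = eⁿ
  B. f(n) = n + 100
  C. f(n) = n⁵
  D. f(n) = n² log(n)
B < D < C < A

Comparing growth rates:
B = n + 100 is O(n)
D = n² log(n) is O(n² log n)
C = n⁵ is O(n⁵)
A = eⁿ is O(eⁿ)

Therefore, the order from slowest to fastest is: B < D < C < A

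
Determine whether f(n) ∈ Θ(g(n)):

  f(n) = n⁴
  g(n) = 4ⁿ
False

f(n) = n⁴ is O(n⁴), and g(n) = 4ⁿ is O(4ⁿ).
Since they have different growth rates, f(n) = Θ(g(n)) is false.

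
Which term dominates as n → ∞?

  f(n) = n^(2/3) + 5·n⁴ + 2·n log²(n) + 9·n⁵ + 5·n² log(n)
9·n⁵

Looking at each term:
  - n^(2/3) is O(n^(2/3))
  - 5·n⁴ is O(n⁴)
  - 2·n log²(n) is O(n log² n)
  - 9·n⁵ is O(n⁵)
  - 5·n² log(n) is O(n² log n)

The term 9·n⁵ (O(n⁵)) grows fastest and dominates all others.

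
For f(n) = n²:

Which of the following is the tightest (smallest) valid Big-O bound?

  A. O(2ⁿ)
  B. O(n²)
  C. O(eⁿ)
B

f(n) = n² is O(n²).
All listed options are valid Big-O bounds (upper bounds),
but O(n²) is the tightest (smallest valid bound).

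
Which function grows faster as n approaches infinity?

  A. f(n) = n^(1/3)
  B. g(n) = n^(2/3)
B

f(n) = n^(1/3) is O(n^(1/3)), while g(n) = n^(2/3) is O(n^(2/3)).
Since O(n^(2/3)) grows faster than O(n^(1/3)), g(n) dominates.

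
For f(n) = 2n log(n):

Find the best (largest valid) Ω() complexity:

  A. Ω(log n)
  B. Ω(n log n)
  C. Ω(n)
B

f(n) = 2n log(n) is Ω(n log n).
All listed options are valid Big-Ω bounds (lower bounds),
but Ω(n log n) is the tightest (largest valid bound).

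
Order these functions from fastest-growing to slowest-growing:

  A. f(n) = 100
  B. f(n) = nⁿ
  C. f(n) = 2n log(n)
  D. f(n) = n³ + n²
B > D > C > A

Comparing growth rates:
B = nⁿ is O(nⁿ)
D = n³ + n² is O(n³)
C = 2n log(n) is O(n log n)
A = 100 is O(1)

Therefore, the order from fastest to slowest is: B > D > C > A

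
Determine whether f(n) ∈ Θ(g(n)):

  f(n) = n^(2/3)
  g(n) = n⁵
False

f(n) = n^(2/3) is O(n^(2/3)), and g(n) = n⁵ is O(n⁵).
Since they have different growth rates, f(n) = Θ(g(n)) is false.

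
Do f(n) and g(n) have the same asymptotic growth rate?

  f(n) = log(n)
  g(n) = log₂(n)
True

f(n) = log(n) and g(n) = log₂(n) are both O(log n).
Since they have the same asymptotic growth rate, f(n) = Θ(g(n)) is true.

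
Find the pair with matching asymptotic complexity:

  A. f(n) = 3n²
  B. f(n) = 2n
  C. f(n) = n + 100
B and C

Examining each function:
  A. 3n² is O(n²)
  B. 2n is O(n)
  C. n + 100 is O(n)

Functions B and C both have the same complexity class.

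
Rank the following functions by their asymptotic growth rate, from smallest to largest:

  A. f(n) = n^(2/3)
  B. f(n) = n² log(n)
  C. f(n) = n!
A < B < C

Comparing growth rates:
A = n^(2/3) is O(n^(2/3))
B = n² log(n) is O(n² log n)
C = n! is O(n!)

Therefore, the order from slowest to fastest is: A < B < C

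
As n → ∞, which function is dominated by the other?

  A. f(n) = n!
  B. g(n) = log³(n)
B

f(n) = n! is O(n!), while g(n) = log³(n) is O(log³ n).
Since O(log³ n) grows slower than O(n!), g(n) is dominated.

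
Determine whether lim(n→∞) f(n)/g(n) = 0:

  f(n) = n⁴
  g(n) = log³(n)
False

f(n) = n⁴ is O(n⁴), and g(n) = log³(n) is O(log³ n).
Since O(n⁴) grows faster than or equal to O(log³ n), f(n) = o(g(n)) is false.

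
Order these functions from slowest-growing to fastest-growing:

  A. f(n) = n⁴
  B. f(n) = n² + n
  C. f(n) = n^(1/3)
C < B < A

Comparing growth rates:
C = n^(1/3) is O(n^(1/3))
B = n² + n is O(n²)
A = n⁴ is O(n⁴)

Therefore, the order from slowest to fastest is: C < B < A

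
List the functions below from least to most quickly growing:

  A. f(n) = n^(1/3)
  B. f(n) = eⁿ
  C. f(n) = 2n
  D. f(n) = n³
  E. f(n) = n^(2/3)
A < E < C < D < B

Comparing growth rates:
A = n^(1/3) is O(n^(1/3))
E = n^(2/3) is O(n^(2/3))
C = 2n is O(n)
D = n³ is O(n³)
B = eⁿ is O(eⁿ)

Therefore, the order from slowest to fastest is: A < E < C < D < B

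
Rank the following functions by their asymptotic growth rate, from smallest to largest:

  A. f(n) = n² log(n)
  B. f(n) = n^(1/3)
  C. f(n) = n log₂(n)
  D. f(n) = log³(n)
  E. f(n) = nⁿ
D < B < C < A < E

Comparing growth rates:
D = log³(n) is O(log³ n)
B = n^(1/3) is O(n^(1/3))
C = n log₂(n) is O(n log n)
A = n² log(n) is O(n² log n)
E = nⁿ is O(nⁿ)

Therefore, the order from slowest to fastest is: D < B < C < A < E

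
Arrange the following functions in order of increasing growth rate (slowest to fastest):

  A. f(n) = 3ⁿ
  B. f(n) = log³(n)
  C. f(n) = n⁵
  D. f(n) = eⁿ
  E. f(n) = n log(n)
B < E < C < D < A

Comparing growth rates:
B = log³(n) is O(log³ n)
E = n log(n) is O(n log n)
C = n⁵ is O(n⁵)
D = eⁿ is O(eⁿ)
A = 3ⁿ is O(3ⁿ)

Therefore, the order from slowest to fastest is: B < E < C < D < A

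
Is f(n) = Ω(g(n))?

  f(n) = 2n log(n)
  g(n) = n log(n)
True

f(n) = 2n log(n) and g(n) = n log(n) are both O(n log n).
Big-Ω permits equal growth rates (f ≥ c·g for some c > 0), so f(n) = Ω(g(n)) is true.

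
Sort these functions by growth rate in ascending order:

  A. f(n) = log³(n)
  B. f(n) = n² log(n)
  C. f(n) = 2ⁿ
A < B < C

Comparing growth rates:
A = log³(n) is O(log³ n)
B = n² log(n) is O(n² log n)
C = 2ⁿ is O(2ⁿ)

Therefore, the order from slowest to fastest is: A < B < C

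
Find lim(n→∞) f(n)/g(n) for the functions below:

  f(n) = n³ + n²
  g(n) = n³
1

Since n³ + n² and n³ have the same growth rate (O(n³)),
the ratio converges to a constant: 1.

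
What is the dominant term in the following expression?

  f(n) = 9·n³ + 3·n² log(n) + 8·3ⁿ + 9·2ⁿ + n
8·3ⁿ

Looking at each term:
  - 9·n³ is O(n³)
  - 3·n² log(n) is O(n² log n)
  - 8·3ⁿ is O(3ⁿ)
  - 9·2ⁿ is O(2ⁿ)
  - n is O(n)

The term 8·3ⁿ (O(3ⁿ)) grows fastest and dominates all others.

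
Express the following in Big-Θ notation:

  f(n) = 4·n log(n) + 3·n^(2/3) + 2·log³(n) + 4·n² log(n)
Θ(n² log n)

Order the terms by growth rate: 2·log³(n) ≺ 3·n^(2/3) ≺ 4·n log(n) ≺ 4·n² log(n).
The fastest-growing term 4·n² log(n) dominates as n → ∞; dropping its constant factor gives Θ(n² log n).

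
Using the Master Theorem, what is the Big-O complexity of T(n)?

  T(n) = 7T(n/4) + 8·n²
Θ(n²)

Master Theorem: a = 7, b = 4, f(n) = 8·n².
Compute the critical exponent d = log₄(7) = 1.404.
Compare f(n) = Θ(n²) against n^d:
  k = 2 > d = 1.404, so f(n) = Ω(n^(d+ε)) — Case 3.
  Regularity: a·(n/b)^2/n^2 = a/b^2 = 7/16 < 1 ✓.
  The top-level work dominates: T(n) = Θ(f(n)) = Θ(n²).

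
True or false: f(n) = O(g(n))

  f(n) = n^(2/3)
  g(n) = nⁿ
True

f(n) = n^(2/3) is O(n^(2/3)), and g(n) = nⁿ is O(nⁿ).
Since O(n^(2/3)) ⊆ O(nⁿ) (f grows no faster than g), f(n) = O(g(n)) is true.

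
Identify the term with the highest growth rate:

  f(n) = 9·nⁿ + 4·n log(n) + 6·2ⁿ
9·nⁿ

Looking at each term:
  - 9·nⁿ is O(nⁿ)
  - 4·n log(n) is O(n log n)
  - 6·2ⁿ is O(2ⁿ)

The term 9·nⁿ (O(nⁿ)) grows fastest and dominates all others.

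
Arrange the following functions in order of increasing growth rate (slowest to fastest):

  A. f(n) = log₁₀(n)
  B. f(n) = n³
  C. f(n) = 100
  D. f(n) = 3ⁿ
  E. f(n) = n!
C < A < B < D < E

Comparing growth rates:
C = 100 is O(1)
A = log₁₀(n) is O(log n)
B = n³ is O(n³)
D = 3ⁿ is O(3ⁿ)
E = n! is O(n!)

Therefore, the order from slowest to fastest is: C < A < B < D < E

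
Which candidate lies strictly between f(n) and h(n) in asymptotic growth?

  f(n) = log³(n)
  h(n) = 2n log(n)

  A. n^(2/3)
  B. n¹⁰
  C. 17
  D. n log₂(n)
A

We need g(n) with log³(n) = o(g(n)) and g(n) = o(2n log(n)), i.e. O(log³ n) ≺ g ≺ O(n log n).
Check each option:
  A. n^(2/3) — O(n^(2/3)) is strictly between O(log³ n) and O(n log n) ✓
  B. n¹⁰ — O(n¹⁰) does not grow strictly slower than h(n)
  C. 17 — O(1) does not grow strictly faster than f(n)
  D. n log₂(n) — O(n log n) does not grow strictly slower than h(n)

Only option A (n^(2/3)) lies strictly between.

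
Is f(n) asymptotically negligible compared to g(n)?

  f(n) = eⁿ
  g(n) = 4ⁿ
True

f(n) = eⁿ is O(eⁿ), and g(n) = 4ⁿ is O(4ⁿ).
Since O(eⁿ) grows strictly slower than O(4ⁿ), f(n) = o(g(n)) is true.
This means lim(n→∞) f(n)/g(n) = 0.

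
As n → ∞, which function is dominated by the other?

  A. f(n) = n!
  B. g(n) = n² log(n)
B

f(n) = n! is O(n!), while g(n) = n² log(n) is O(n² log n).
Since O(n² log n) grows slower than O(n!), g(n) is dominated.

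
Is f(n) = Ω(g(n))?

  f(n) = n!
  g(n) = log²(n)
True

f(n) = n! is O(n!), and g(n) = log²(n) is O(log² n).
Since O(n!) grows at least as fast as O(log² n), f(n) = Ω(g(n)) is true.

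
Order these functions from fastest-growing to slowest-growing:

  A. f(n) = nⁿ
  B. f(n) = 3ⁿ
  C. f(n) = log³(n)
A > B > C

Comparing growth rates:
A = nⁿ is O(nⁿ)
B = 3ⁿ is O(3ⁿ)
C = log³(n) is O(log³ n)

Therefore, the order from fastest to slowest is: A > B > C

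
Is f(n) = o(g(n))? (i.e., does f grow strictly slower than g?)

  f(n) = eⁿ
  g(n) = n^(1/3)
False

f(n) = eⁿ is O(eⁿ), and g(n) = n^(1/3) is O(n^(1/3)).
Since O(eⁿ) grows faster than or equal to O(n^(1/3)), f(n) = o(g(n)) is false.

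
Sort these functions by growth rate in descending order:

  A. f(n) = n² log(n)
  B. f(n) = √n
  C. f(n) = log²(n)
A > B > C

Comparing growth rates:
A = n² log(n) is O(n² log n)
B = √n is O(√n)
C = log²(n) is O(log² n)

Therefore, the order from fastest to slowest is: A > B > C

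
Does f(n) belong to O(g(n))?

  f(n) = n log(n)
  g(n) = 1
False

f(n) = n log(n) is O(n log n), and g(n) = 1 is O(1).
Since O(n log n) grows faster than O(1), f(n) = O(g(n)) is false.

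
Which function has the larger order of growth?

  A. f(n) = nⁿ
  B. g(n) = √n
A

f(n) = nⁿ is O(nⁿ), while g(n) = √n is O(√n).
Since O(nⁿ) grows faster than O(√n), f(n) dominates.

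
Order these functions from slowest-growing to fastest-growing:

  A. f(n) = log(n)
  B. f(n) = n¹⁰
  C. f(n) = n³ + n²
A < C < B

Comparing growth rates:
A = log(n) is O(log n)
C = n³ + n² is O(n³)
B = n¹⁰ is O(n¹⁰)

Therefore, the order from slowest to fastest is: A < C < B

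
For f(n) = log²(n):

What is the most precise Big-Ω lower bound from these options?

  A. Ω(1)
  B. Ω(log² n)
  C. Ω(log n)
B

f(n) = log²(n) is Ω(log² n).
All listed options are valid Big-Ω bounds (lower bounds),
but Ω(log² n) is the tightest (largest valid bound).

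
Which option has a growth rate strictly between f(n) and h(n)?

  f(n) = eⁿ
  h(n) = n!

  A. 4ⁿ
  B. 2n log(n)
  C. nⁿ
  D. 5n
A

We need g(n) with eⁿ = o(g(n)) and g(n) = o(n!), i.e. O(eⁿ) ≺ g ≺ O(n!).
Check each option:
  A. 4ⁿ — O(4ⁿ) is strictly between O(eⁿ) and O(n!) ✓
  B. 2n log(n) — O(n log n) does not grow strictly faster than f(n)
  C. nⁿ — O(nⁿ) does not grow strictly slower than h(n)
  D. 5n — O(n) does not grow strictly faster than f(n)

Only option A (4ⁿ) lies strictly between.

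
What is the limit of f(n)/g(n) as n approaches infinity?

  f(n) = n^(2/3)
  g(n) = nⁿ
0

Since n^(2/3) (O(n^(2/3))) grows slower than nⁿ (O(nⁿ)),
the ratio f(n)/g(n) → 0 as n → ∞.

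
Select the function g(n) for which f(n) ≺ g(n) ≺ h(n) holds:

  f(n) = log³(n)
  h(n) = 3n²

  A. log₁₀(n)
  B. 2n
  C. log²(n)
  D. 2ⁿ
B

We need g(n) with log³(n) = o(g(n)) and g(n) = o(3n²), i.e. O(log³ n) ≺ g ≺ O(n²).
Check each option:
  A. log₁₀(n) — O(log n) does not grow strictly faster than f(n)
  B. 2n — O(n) is strictly between O(log³ n) and O(n²) ✓
  C. log²(n) — O(log² n) does not grow strictly faster than f(n)
  D. 2ⁿ — O(2ⁿ) does not grow strictly slower than h(n)

Only option B (2n) lies strictly between.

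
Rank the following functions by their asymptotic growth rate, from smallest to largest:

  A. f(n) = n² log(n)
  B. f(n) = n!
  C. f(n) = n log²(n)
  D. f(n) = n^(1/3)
D < C < A < B

Comparing growth rates:
D = n^(1/3) is O(n^(1/3))
C = n log²(n) is O(n log² n)
A = n² log(n) is O(n² log n)
B = n! is O(n!)

Therefore, the order from slowest to fastest is: D < C < A < B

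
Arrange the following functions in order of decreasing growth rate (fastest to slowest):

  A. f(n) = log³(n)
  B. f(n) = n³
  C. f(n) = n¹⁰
C > B > A

Comparing growth rates:
C = n¹⁰ is O(n¹⁰)
B = n³ is O(n³)
A = log³(n) is O(log³ n)

Therefore, the order from fastest to slowest is: C > B > A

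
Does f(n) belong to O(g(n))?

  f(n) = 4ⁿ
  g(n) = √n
False

f(n) = 4ⁿ is O(4ⁿ), and g(n) = √n is O(√n).
Since O(4ⁿ) grows faster than O(√n), f(n) = O(g(n)) is false.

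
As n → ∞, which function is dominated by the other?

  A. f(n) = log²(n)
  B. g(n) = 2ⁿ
A

f(n) = log²(n) is O(log² n), while g(n) = 2ⁿ is O(2ⁿ).
Since O(log² n) grows slower than O(2ⁿ), f(n) is dominated.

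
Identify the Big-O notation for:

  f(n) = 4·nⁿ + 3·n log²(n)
O(nⁿ)

The dominant term in 4·nⁿ + 3·n log²(n) is 4·nⁿ, which is Θ(nⁿ).
Lower-order terms (3·n log²(n)) are asymptotically negligible.
Constants are absorbed, so the tightest bound is O(nⁿ).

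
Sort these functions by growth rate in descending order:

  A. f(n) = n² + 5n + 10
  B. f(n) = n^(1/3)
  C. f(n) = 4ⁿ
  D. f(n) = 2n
C > A > D > B

Comparing growth rates:
C = 4ⁿ is O(4ⁿ)
A = n² + 5n + 10 is O(n²)
D = 2n is O(n)
B = n^(1/3) is O(n^(1/3))

Therefore, the order from fastest to slowest is: C > A > D > B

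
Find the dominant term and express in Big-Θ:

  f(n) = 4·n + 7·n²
Θ(n²)

Order the terms by growth rate: 4·n ≺ 7·n².
The fastest-growing term 7·n² dominates as n → ∞; dropping its constant factor gives Θ(n²).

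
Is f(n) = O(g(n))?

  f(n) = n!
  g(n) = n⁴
False

f(n) = n! is O(n!), and g(n) = n⁴ is O(n⁴).
Since O(n!) grows faster than O(n⁴), f(n) = O(g(n)) is false.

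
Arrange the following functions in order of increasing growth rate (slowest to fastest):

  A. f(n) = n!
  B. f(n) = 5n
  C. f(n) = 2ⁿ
B < C < A

Comparing growth rates:
B = 5n is O(n)
C = 2ⁿ is O(2ⁿ)
A = n! is O(n!)

Therefore, the order from slowest to fastest is: B < C < A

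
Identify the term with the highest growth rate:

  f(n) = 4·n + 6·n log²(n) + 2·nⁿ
2·nⁿ

Looking at each term:
  - 4·n is O(n)
  - 6·n log²(n) is O(n log² n)
  - 2·nⁿ is O(nⁿ)

The term 2·nⁿ (O(nⁿ)) grows fastest and dominates all others.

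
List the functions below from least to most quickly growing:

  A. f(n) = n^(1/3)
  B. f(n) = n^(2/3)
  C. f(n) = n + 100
A < B < C

Comparing growth rates:
A = n^(1/3) is O(n^(1/3))
B = n^(2/3) is O(n^(2/3))
C = n + 100 is O(n)

Therefore, the order from slowest to fastest is: A < B < C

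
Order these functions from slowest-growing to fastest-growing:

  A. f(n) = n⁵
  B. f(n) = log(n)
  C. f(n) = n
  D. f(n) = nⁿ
B < C < A < D

Comparing growth rates:
B = log(n) is O(log n)
C = n is O(n)
A = n⁵ is O(n⁵)
D = nⁿ is O(nⁿ)

Therefore, the order from slowest to fastest is: B < C < A < D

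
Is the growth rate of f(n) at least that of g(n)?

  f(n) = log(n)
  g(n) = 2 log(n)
True

f(n) = log(n) and g(n) = 2 log(n) are both O(log n).
Big-Ω permits equal growth rates (f ≥ c·g for some c > 0), so f(n) = Ω(g(n)) is true.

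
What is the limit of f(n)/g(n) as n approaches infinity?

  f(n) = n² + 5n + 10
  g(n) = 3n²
1/3

Since n² + 5n + 10 and 3n² have the same growth rate (O(n²)),
the ratio converges to a constant: 1/3.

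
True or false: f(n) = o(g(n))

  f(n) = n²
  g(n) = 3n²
False

f(n) = n² is O(n²), and g(n) = 3n² is O(n²).
Since they have the same growth rate, f(n) = o(g(n)) is false.
(f = o(g) requires f to grow strictly slower, not equal.)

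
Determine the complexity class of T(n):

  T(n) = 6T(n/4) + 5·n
Θ(n^log₄(6))

Master Theorem: a = 6, b = 4, f(n) = 5·n.
Compute the critical exponent d = log₄(6) = 1.292.
Compare f(n) = Θ(n) against n^d:
  k = 1 < d = 1.292, so f(n) = O(n^(d-ε)) — Case 1.
  The recursion cost dominates: T(n) = Θ(n^d) = Θ(n^log₄(6)).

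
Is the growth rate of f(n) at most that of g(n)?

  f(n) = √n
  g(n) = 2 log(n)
False

f(n) = √n is O(√n), and g(n) = 2 log(n) is O(log n).
Since O(√n) grows faster than O(log n), f(n) = O(g(n)) is false.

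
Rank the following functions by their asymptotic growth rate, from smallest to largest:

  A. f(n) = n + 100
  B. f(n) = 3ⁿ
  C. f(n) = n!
A < B < C

Comparing growth rates:
A = n + 100 is O(n)
B = 3ⁿ is O(3ⁿ)
C = n! is O(n!)

Therefore, the order from slowest to fastest is: A < B < C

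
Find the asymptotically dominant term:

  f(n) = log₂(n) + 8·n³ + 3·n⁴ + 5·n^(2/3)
3·n⁴

Looking at each term:
  - log₂(n) is O(log n)
  - 8·n³ is O(n³)
  - 3·n⁴ is O(n⁴)
  - 5·n^(2/3) is O(n^(2/3))

The term 3·n⁴ (O(n⁴)) grows fastest and dominates all others.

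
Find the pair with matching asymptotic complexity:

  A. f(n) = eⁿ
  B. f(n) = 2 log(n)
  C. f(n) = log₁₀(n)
B and C

Examining each function:
  A. eⁿ is O(eⁿ)
  B. 2 log(n) is O(log n)
  C. log₁₀(n) is O(log n)

Functions B and C both have the same complexity class.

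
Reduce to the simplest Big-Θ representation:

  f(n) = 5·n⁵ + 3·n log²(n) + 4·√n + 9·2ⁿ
Θ(2ⁿ)

Order the terms by growth rate: 4·√n ≺ 3·n log²(n) ≺ 5·n⁵ ≺ 9·2ⁿ.
The fastest-growing term 9·2ⁿ dominates as n → ∞; dropping its constant factor gives Θ(2ⁿ).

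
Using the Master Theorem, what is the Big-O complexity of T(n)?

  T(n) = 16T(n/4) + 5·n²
Θ(n² log n)

Master Theorem: a = 16, b = 4, f(n) = 5·n².
Compute the critical exponent d = log₄(16) = 2.
Compare f(n) = Θ(n²) against n^d:
  k = 2 = d, so f(n) = Θ(n^d) — Case 2.
  Work is balanced across levels: T(n) = Θ(n^d log n) = Θ(n² log n).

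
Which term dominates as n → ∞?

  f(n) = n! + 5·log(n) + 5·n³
n!

Looking at each term:
  - n! is O(n!)
  - 5·log(n) is O(log n)
  - 5·n³ is O(n³)

The term n! (O(n!)) grows fastest and dominates all others.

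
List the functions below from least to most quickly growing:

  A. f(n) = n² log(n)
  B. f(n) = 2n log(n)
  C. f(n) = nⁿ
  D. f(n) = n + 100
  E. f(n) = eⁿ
D < B < A < E < C

Comparing growth rates:
D = n + 100 is O(n)
B = 2n log(n) is O(n log n)
A = n² log(n) is O(n² log n)
E = eⁿ is O(eⁿ)
C = nⁿ is O(nⁿ)

Therefore, the order from slowest to fastest is: D < B < A < E < C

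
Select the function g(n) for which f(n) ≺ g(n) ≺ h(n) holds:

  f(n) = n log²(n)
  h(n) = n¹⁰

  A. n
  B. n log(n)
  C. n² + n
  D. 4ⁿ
C

We need g(n) with n log²(n) = o(g(n)) and g(n) = o(n¹⁰), i.e. O(n log² n) ≺ g ≺ O(n¹⁰).
Check each option:
  A. n — O(n) does not grow strictly faster than f(n)
  B. n log(n) — O(n log n) does not grow strictly faster than f(n)
  C. n² + n — O(n²) is strictly between O(n log² n) and O(n¹⁰) ✓
  D. 4ⁿ — O(4ⁿ) does not grow strictly slower than h(n)

Only option C (n² + n) lies strictly between.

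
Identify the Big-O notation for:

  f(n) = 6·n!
O(n!)

The dominant term in 6·n! is 6·n!, which is Θ(n!).
Constants are absorbed, so the tightest bound is O(n!).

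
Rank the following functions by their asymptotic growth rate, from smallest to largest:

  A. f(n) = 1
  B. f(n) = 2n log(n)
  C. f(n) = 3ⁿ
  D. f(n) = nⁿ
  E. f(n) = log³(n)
A < E < B < C < D

Comparing growth rates:
A = 1 is O(1)
E = log³(n) is O(log³ n)
B = 2n log(n) is O(n log n)
C = 3ⁿ is O(3ⁿ)
D = nⁿ is O(nⁿ)

Therefore, the order from slowest to fastest is: A < E < B < C < D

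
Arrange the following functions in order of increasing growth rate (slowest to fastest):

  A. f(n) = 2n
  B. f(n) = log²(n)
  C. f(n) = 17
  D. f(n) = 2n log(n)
C < B < A < D

Comparing growth rates:
C = 17 is O(1)
B = log²(n) is O(log² n)
A = 2n is O(n)
D = 2n log(n) is O(n log n)

Therefore, the order from slowest to fastest is: C < B < A < D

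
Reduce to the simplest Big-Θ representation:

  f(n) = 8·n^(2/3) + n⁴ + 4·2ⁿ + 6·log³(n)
Θ(2ⁿ)

Order the terms by growth rate: 6·log³(n) ≺ 8·n^(2/3) ≺ n⁴ ≺ 4·2ⁿ.
The fastest-growing term 4·2ⁿ dominates as n → ∞; dropping its constant factor gives Θ(2ⁿ).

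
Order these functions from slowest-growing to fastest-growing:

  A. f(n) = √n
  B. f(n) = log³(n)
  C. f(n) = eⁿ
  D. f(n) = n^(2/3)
B < A < D < C

Comparing growth rates:
B = log³(n) is O(log³ n)
A = √n is O(√n)
D = n^(2/3) is O(n^(2/3))
C = eⁿ is O(eⁿ)

Therefore, the order from slowest to fastest is: B < A < D < C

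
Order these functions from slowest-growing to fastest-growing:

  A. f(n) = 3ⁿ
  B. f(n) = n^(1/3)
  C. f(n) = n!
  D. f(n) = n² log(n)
B < D < A < C

Comparing growth rates:
B = n^(1/3) is O(n^(1/3))
D = n² log(n) is O(n² log n)
A = 3ⁿ is O(3ⁿ)
C = n! is O(n!)

Therefore, the order from slowest to fastest is: B < D < A < C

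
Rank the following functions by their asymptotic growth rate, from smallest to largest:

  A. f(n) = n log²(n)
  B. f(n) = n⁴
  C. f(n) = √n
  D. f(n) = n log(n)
C < D < A < B

Comparing growth rates:
C = √n is O(√n)
D = n log(n) is O(n log n)
A = n log²(n) is O(n log² n)
B = n⁴ is O(n⁴)

Therefore, the order from slowest to fastest is: C < D < A < B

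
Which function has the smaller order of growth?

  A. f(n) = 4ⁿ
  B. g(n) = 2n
B

f(n) = 4ⁿ is O(4ⁿ), while g(n) = 2n is O(n).
Since O(n) grows slower than O(4ⁿ), g(n) is dominated.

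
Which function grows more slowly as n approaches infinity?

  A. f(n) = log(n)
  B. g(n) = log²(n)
A

f(n) = log(n) is O(log n), while g(n) = log²(n) is O(log² n).
Since O(log n) grows slower than O(log² n), f(n) is dominated.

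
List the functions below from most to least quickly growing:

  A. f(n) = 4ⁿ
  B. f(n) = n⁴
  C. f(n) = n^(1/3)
A > B > C

Comparing growth rates:
A = 4ⁿ is O(4ⁿ)
B = n⁴ is O(n⁴)
C = n^(1/3) is O(n^(1/3))

Therefore, the order from fastest to slowest is: A > B > C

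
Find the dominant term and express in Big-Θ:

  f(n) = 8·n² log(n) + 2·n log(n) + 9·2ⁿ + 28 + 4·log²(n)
Θ(2ⁿ)

Order the terms by growth rate: 28 ≺ 4·log²(n) ≺ 2·n log(n) ≺ 8·n² log(n) ≺ 9·2ⁿ.
The fastest-growing term 9·2ⁿ dominates as n → ∞; dropping its constant factor gives Θ(2ⁿ).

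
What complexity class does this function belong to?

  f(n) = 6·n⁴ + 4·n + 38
O(n⁴)

The dominant term in 6·n⁴ + 4·n + 38 is 6·n⁴, which is Θ(n⁴).
Lower-order terms (4·n, 38) are asymptotically negligible.
Constants are absorbed, so the tightest bound is O(n⁴).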